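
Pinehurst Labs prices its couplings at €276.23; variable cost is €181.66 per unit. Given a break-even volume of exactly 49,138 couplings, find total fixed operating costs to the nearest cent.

€4,646,980.66

Contribution margin per unit = €276.23 − €181.66 = €94.57.
Since BE = FC / CM, FC = 49,138 × €94.57 = €4,646,980.66.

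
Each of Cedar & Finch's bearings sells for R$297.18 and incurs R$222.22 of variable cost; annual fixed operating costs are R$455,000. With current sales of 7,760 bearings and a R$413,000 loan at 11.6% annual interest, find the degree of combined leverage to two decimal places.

At 7,760 units, contribution = 7,760 × R$74.96 = R$581,689.60.
EBIT = R$581,689.60 − R$455,000 = R$126,689.60. Interest = R$47,908.00, so EBIT − I = R$78,781.60.
DCL = contribution ÷ (EBIT − I) = R$581,689.60 ÷ R$78,781.60 = 7.3836.

7.38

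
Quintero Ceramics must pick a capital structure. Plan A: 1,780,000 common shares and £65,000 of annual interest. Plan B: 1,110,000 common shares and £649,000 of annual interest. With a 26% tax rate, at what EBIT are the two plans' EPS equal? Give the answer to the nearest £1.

Set EPS_A = EPS_B: (EBIT − £65,000)(1 − 0.26) ÷ 1,780,000 = (EBIT − £649,000)(1 − 0.26) ÷ 1,110,000.
Cancelling (1 − t) and cross-multiplying: 1,110,000·(EBIT − 65,000) = 1,780,000·(EBIT − 649,000).
EBIT × (1,780,000 − 1,110,000) = 649,000 × 1,780,000 − 65,000 × 1,110,000 = 1,083,070,000,000, so EBIT = 1,083,070,000,000 ÷ 670,000 = 1,616,522.39.

£1,616,522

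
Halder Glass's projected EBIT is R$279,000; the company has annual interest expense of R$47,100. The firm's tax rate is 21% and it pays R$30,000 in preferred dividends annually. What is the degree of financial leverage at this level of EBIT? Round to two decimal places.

Annual interest charges come to R$47,100.00.
Preferred dividends grossed up pre-tax: R$30,000 / (1 − 0.21) = R$37,974.68.
DFL = EBIT ÷ [EBIT − I − D_p/(1−t)] = R$279,000 ÷ [R$279,000 − R$47,100.00 − R$37,974.68] = R$279,000 ÷ R$193,925.32 = 1.4387.

1.44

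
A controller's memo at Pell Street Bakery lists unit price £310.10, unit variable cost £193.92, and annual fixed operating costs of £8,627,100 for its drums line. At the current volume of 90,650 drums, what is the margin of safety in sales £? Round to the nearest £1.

£5,083,678

Contribution margin per unit = £310.10 − £193.92 = £116.18. Break-even units = £8,627,100 ÷ £116.18 = 74,256.33; break-even revenue = 74,256.33 × £310.10 = £23,026,886.81.
Current sales = 90,650 × £310.10 = £28,110,565.00.
Margin of safety = £28,110,565.00 − £23,026,886.81 = £5,083,678.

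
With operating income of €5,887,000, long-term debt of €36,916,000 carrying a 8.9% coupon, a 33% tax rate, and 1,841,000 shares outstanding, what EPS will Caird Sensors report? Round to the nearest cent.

Pre-tax income = €5,887,000 − €3,285,524.00 = €2,601,476.00.
After tax at 33%: net income = €2,601,476.00 × 0.67 = €1,742,988.92.
EPS = €1,742,988.92 ÷ 1,841,000 = €0.95.

€0.95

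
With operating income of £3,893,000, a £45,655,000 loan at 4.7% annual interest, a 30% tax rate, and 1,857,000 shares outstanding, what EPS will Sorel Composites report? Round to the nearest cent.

Pre-tax income = £3,893,000 − £2,145,785.00 = £1,747,215.00.
After tax at 30%: net income = £1,747,215.00 × 0.70 = £1,223,050.50.
EPS = £1,223,050.50 ÷ 1,857,000 = £0.66.

£0.66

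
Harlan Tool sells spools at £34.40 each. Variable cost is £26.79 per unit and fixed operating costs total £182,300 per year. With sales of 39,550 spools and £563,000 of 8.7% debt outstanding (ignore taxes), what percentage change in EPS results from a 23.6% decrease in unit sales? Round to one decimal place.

At 39,550 units, contribution = 39,550 × £7.61 = £300,975.50.
Operating income = contribution − fixed costs = £300,975.50 − £182,300 = £118,675.50.
After interest of £48,981.00, pre-tax earnings = £69,694.50.
DCL = total CM / (EBIT − I) = £300,975.50 / £69,694.50 = 4.3185.
EPS therefore changes by 4.3185 × (-23.6%) = -101.9%.

-101.9%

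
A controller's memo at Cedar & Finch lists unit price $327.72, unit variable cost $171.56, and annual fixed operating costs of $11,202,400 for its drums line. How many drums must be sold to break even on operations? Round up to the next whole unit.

Contribution margin per unit = $327.72 − $171.56 = $156.16.
Break-even Q = $11,202,400 / $156.16 = 71,736.68 → 71,737 drums.

71,737 drums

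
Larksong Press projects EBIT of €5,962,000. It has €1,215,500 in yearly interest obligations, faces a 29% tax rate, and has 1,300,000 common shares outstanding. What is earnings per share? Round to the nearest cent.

Interest = €1,215,500.00, so EBT = €5,962,000 − €1,215,500.00 = €4,746,500.00.
After tax at 29%: net income = €4,746,500.00 × 0.71 = €3,370,015.00.
EPS = €3,370,015.00 ÷ 1,300,000 = €2.59.

€2.59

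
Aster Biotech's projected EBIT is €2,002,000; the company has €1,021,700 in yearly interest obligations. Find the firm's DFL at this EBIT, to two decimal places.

Annual interest charges come to €1,021,700.00.
DFL = EBIT ÷ (EBIT − I) = €2,002,000 ÷ (€2,002,000 − €1,021,700.00) = €2,002,000 ÷ €980,300.00 = 2.0422.

2.04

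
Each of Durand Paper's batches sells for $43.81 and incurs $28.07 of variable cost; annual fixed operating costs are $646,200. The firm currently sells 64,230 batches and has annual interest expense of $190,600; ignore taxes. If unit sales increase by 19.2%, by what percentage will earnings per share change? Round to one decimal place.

Contribution at this volume is 64,230 × $15.74 = $1,010,980.20.
Subtracting fixed costs: EBIT = $1,010,980.20 − $646,200 = $364,780.20.
Interest = $190,600.00, so EBIT − I = $174,180.20.
Degree of combined leverage = contribution ÷ (EBIT − I) = $1,010,980.20 ÷ $174,180.20 = 5.8042.
EPS therefore changes by 5.8042 × (+19.2%) = +111.4%.

+111.4%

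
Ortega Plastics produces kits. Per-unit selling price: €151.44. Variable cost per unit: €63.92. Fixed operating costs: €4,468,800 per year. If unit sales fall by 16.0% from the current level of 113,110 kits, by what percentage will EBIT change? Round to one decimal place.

At 113,110 units, contribution = 113,110 × €87.52 = €9,899,387.20.
Operating income = contribution − fixed costs = €9,899,387.20 − €4,468,800 = €5,430,587.20.
So DOL = total CM / EBIT = €9,899,387.20 / €5,430,587.20 = 1.8229.
So EBIT moves 1.8229 × (-16.0%) = -29.2%.

-29.2%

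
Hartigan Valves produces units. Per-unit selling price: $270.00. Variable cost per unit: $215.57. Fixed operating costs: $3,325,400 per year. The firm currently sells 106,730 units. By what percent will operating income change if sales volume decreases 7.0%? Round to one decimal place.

Total contribution margin = 106,730 × $54.43 = $5,809,313.90.
EBIT = $5,809,313.90 − $3,325,400 = $2,483,913.90.
DOL = contribution ÷ EBIT = $5,809,313.90 ÷ $2,483,913.90 = 2.3388.
Operating income changes by 2.3388 × -7.0% = -16.4%.

-16.4%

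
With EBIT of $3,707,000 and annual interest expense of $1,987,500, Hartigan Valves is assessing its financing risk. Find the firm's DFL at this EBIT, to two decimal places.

2.16

Interest = $1,987,500.00.
Degree of financial leverage = EBIT / (EBIT − interest) = $3,707,000 / $1,719,500.00 = 2.1559.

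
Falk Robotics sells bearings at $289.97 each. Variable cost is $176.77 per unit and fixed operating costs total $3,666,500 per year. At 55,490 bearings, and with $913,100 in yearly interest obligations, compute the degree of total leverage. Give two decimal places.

At 55,490 units, contribution = 55,490 × $113.20 = $6,281,468.00.
Operating income = contribution − fixed costs = $6,281,468.00 − $3,666,500 = $2,614,968.00. Interest = $913,100.00.
DOL = $6,281,468.00 ÷ $2,614,968.00 = 2.4021; DFL = $2,614,968.00 ÷ $1,701,868.00 = 1.5365.
DCL = DOL × DFL = 2.4021 × 1.5365 = 3.6908.

3.69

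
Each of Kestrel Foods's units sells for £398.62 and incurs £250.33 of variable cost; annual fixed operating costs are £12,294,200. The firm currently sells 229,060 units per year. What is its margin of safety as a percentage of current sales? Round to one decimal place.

Contribution margin per unit = £398.62 − £250.33 = £148.29. Break-even units = £12,294,200 ÷ £148.29 = 82,906.47; break-even revenue = 82,906.47 × £398.62 = £33,048,175.90.
Current sales = 229,060 × £398.62 = £91,307,897.20.
Margin of safety = (£91,307,897.20 − £33,048,175.90) ÷ £91,307,897.20 = 63.8%.

63.8%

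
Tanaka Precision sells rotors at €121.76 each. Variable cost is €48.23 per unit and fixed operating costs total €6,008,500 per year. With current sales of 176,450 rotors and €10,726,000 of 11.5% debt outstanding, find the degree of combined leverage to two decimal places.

2.26

Contribution at this volume is 176,450 × €73.53 = €12,974,368.50.
Subtracting fixed costs: EBIT = €12,974,368.50 − €6,008,500 = €6,965,868.50. Interest = €1,233,490.00, so EBIT − I = €5,732,378.50.
Degree of total leverage = total CM / (EBIT − interest) = €12,974,368.50 / €5,732,378.50 = 2.2633.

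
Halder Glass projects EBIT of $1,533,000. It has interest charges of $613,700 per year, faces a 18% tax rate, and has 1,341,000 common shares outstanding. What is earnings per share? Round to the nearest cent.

$0.56

Pre-tax income = $1,533,000 − $613,700.00 = $919,300.00.
After tax at 18%: net income = $919,300.00 × 0.82 = $753,826.00.
EPS = $753,826.00 ÷ 1,341,000 = $0.56.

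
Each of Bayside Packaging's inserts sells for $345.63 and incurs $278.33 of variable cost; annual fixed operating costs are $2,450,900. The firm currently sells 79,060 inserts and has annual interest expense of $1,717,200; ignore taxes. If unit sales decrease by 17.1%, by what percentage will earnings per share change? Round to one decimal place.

-78.9%

At 79,060 units, contribution = 79,060 × $67.30 = $5,320,738.00.
Operating income = contribution − fixed costs = $5,320,738.00 − $2,450,900 = $2,869,838.00.
Interest = $1,717,200.00, so EBIT − I = $1,152,638.00.
DCL = total CM / (EBIT − I) = $5,320,738.00 / $1,152,638.00 = 4.6161.
EPS therefore changes by 4.6161 × (-17.1%) = -78.9%.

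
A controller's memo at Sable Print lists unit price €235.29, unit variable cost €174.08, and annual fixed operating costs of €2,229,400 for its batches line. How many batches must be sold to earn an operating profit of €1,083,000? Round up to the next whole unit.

Contribution margin per unit = €235.29 − €174.08 = €61.21.
Need Q such that Q × €61.21 − €2,229,400 = €1,083,000, i.e. Q = €3,312,400 / €61.21 = 54,115.34 → 54,116.

54,116 batches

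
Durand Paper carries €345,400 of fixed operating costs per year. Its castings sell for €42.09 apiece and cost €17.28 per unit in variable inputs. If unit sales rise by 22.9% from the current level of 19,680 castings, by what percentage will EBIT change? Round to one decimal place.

At 19,680 units, contribution = 19,680 × €24.81 = €488,260.80.
Operating income = contribution − fixed costs = €488,260.80 − €345,400 = €142,860.80.
Degree of operating leverage = €488,260.80 / €142,860.80 = 3.4177.
Operating income changes by 3.4177 × +22.9% = +78.3%.

+78.3%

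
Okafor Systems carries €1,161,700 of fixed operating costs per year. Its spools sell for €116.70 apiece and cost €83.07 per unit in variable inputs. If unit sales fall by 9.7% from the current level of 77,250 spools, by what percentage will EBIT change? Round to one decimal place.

-17.5%

At 77,250 units, contribution = 77,250 × €33.63 = €2,597,917.50.
Subtracting fixed costs: EBIT = €2,597,917.50 − €1,161,700 = €1,436,217.50.
Degree of operating leverage = €2,597,917.50 / €1,436,217.50 = 1.8089.
%ΔEBIT = DOL × %ΔSales = 1.8089 × -9.7% = -17.5%.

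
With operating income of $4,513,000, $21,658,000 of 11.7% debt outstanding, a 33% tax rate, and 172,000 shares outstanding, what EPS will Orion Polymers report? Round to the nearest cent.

$7.71

Interest = $2,533,986.00, so EBT = $4,513,000 − $2,533,986.00 = $1,979,014.00.
After tax at 33%: net income = $1,979,014.00 × 0.67 = $1,325,939.38.
EPS = $1,325,939.38 ÷ 172,000 = $7.71.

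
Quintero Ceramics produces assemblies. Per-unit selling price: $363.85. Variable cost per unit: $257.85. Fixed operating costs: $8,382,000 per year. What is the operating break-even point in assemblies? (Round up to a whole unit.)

79,076 assemblies

Contribution margin per unit = $363.85 − $257.85 = $106.00.
Break-even volume = fixed costs ÷ CM per unit = $8,382,000 ÷ $106.00 = 79,075.47, so 79,076 assemblies.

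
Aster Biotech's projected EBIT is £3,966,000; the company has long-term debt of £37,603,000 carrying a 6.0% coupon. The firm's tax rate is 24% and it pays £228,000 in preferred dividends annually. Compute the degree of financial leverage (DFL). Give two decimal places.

Interest = £2,256,180.00.
Pre-tax preferred-dividend burden = £228,000 ÷ (1 − 0.24) = £300,000.00.
DFL = EBIT ÷ [EBIT − I − D_p/(1−t)] = £3,966,000 ÷ [£3,966,000 − £2,256,180.00 − £300,000.00] = £3,966,000 ÷ £1,409,820.00 = 2.8131.

2.81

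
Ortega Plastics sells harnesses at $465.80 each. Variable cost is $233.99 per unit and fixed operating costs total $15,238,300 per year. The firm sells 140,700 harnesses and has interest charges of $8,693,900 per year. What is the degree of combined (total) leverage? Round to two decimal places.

3.76

Contribution at this volume is 140,700 × $231.81 = $32,615,667.00.
Subtracting fixed costs: EBIT = $32,615,667.00 − $15,238,300 = $17,377,367.00. Interest = $8,693,900.00.
DOL = $32,615,667.00 ÷ $17,377,367.00 = 1.8769; DFL = $17,377,367.00 ÷ $8,683,467.00 = 2.0012.
Combined leverage = 1.8769 × 2.0012 = 3.7561.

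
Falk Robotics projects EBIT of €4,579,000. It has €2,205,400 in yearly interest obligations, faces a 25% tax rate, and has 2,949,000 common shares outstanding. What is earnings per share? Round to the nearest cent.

Interest = €2,205,400.00, so EBT = €4,579,000 − €2,205,400.00 = €2,373,600.00.
Net income = €2,373,600.00 × (1 − 0.25) = €1,780,200.00.
EPS = €1,780,200.00 ÷ 2,949,000 = €0.60.

€0.60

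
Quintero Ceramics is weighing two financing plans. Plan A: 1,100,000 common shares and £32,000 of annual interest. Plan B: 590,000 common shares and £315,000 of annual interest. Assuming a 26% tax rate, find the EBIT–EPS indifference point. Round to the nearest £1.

Set EPS_A = EPS_B: (EBIT − £32,000)(1 − 0.26) ÷ 1,100,000 = (EBIT − £315,000)(1 − 0.26) ÷ 590,000.
Cancelling (1 − t) and cross-multiplying: 590,000·(EBIT − 32,000) = 1,100,000·(EBIT − 315,000).
EBIT × (1,100,000 − 590,000) = 315,000 × 1,100,000 − 32,000 × 590,000 = 327,620,000,000, so EBIT = 327,620,000,000 ÷ 510,000 = 642,392.16.

£642,392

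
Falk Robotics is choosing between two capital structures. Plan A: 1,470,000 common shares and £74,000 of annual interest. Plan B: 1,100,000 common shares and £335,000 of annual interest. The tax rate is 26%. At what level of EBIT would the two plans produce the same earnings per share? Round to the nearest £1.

£1,110,946

Set EPS_A = EPS_B: (EBIT − £74,000)(1 − 0.26) ÷ 1,470,000 = (EBIT − £335,000)(1 − 0.26) ÷ 1,100,000.
Cancelling (1 − t) and cross-multiplying: 1,100,000·(EBIT − 74,000) = 1,470,000·(EBIT − 335,000).
EBIT × (1,470,000 − 1,100,000) = 335,000 × 1,470,000 − 74,000 × 1,100,000 = 411,050,000,000, so EBIT = 411,050,000,000 ÷ 370,000 = 1,110,945.95.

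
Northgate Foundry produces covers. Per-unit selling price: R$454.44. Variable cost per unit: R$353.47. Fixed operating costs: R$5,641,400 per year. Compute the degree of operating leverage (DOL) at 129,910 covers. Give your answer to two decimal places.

1.75

Total contribution margin = 129,910 × R$100.97 = R$13,117,012.70.
EBIT = R$13,117,012.70 − R$5,641,400 = R$7,475,612.70.
Degree of operating leverage = R$13,117,012.70 / R$7,475,612.70 = 1.7546.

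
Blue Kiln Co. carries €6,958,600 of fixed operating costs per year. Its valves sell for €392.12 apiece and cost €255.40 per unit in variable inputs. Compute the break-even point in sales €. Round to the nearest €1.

CM per unit = €392.12 − €255.40 = €136.72; CM ratio = €136.72 / €392.12 = 0.3487.
Break-even sales = FC ÷ CM ratio = €6,958,600 × €392.12 / €136.72 = €19,957,623.

€19,957,623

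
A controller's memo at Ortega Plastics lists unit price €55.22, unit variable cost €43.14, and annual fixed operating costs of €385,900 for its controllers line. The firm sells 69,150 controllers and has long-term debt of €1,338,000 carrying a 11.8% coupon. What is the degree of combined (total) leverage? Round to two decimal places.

Total contribution margin = 69,150 × €12.08 = €835,332.00.
EBIT = €835,332.00 − €385,900 = €449,432.00. Interest = €157,884.00.
DOL = €835,332.00 ÷ €449,432.00 = 1.8586; DFL = €449,432.00 ÷ €291,548.00 = 1.5415.
Combined leverage = 1.8586 × 1.5415 = 2.8650.

2.87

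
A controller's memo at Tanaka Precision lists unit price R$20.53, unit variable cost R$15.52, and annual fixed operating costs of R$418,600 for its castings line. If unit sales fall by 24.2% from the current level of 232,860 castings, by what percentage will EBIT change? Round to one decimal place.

-37.7%

At 232,860 units, contribution = 232,860 × R$5.01 = R$1,166,628.60.
Subtracting fixed costs: EBIT = R$1,166,628.60 − R$418,600 = R$748,028.60.
Degree of operating leverage = R$1,166,628.60 / R$748,028.60 = 1.5596.
So EBIT moves 1.5596 × (-24.2%) = -37.7%.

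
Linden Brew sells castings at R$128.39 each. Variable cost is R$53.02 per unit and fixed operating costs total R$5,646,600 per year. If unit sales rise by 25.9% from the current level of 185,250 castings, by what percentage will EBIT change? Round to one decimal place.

+43.5%

Total contribution margin = 185,250 × R$75.37 = R$13,962,292.50.
EBIT = R$13,962,292.50 − R$5,646,600 = R$8,315,692.50.
DOL = contribution ÷ EBIT = R$13,962,292.50 ÷ R$8,315,692.50 = 1.6790.
So EBIT moves 1.6790 × (+25.9%) = +43.5%.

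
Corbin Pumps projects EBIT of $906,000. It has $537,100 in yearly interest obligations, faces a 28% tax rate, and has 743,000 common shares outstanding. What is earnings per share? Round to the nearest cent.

$0.36

Pre-tax income = $906,000 − $537,100.00 = $368,900.00.
Net income = $368,900.00 × (1 − 0.28) = $265,608.00.
EPS = $265,608.00 ÷ 743,000 = $0.36.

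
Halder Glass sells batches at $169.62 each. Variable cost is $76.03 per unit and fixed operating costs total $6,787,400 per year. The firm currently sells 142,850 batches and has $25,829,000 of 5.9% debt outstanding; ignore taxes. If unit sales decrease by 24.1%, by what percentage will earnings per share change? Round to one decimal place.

-63.7%

At 142,850 units, contribution = 142,850 × $93.59 = $13,369,331.50.
Operating income = contribution − fixed costs = $13,369,331.50 − $6,787,400 = $6,581,931.50.
Interest = $1,523,911.00, so EBIT − I = $5,058,020.50.
DCL = total CM / (EBIT − I) = $13,369,331.50 / $5,058,020.50 = 2.6432.
EPS therefore changes by 2.6432 × (-24.1%) = -63.7%.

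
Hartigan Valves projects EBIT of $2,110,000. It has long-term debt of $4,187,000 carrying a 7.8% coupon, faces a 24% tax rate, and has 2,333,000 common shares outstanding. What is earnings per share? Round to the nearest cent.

Pre-tax income = $2,110,000 − $326,586.00 = $1,783,414.00.
After tax at 24%: net income = $1,783,414.00 × 0.76 = $1,355,394.64.
Per share: $1,355,394.64 / 2,333,000 shares = $0.58.

$0.58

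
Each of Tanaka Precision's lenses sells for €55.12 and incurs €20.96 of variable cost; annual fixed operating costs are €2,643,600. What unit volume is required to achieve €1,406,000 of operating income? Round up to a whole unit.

Each unit contributes €55.12 − €20.96 = €34.16.
Units = (FC + target) / CM = (€2,643,600 + €1,406,000) / €34.16 = 118,548.01, so 118,549 lenses.

118,549 lenses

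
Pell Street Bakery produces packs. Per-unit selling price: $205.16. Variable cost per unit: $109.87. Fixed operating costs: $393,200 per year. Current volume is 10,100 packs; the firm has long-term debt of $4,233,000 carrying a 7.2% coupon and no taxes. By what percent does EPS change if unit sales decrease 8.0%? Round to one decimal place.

-29.1%

At 10,100 units, contribution = 10,100 × $95.29 = $962,429.00.
EBIT = $962,429.00 − $393,200 = $569,229.00.
After interest of $304,776.00, pre-tax earnings = $264,453.00.
DCL = total CM / (EBIT − I) = $962,429.00 / $264,453.00 = 3.6393.
EPS therefore changes by 3.6393 × (-8.0%) = -29.1%.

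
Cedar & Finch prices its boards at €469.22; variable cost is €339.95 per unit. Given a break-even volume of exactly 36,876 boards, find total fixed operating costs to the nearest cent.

€4,766,960.52

Each unit contributes €469.22 − €339.95 = €129.27.
Since BE = FC / CM, FC = 36,876 × €129.27 = €4,766,960.52.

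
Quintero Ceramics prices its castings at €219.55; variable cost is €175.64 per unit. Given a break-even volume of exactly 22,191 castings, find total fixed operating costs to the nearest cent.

Contribution margin per unit = €219.55 − €175.64 = €43.91.
Since BE = FC / CM, FC = 22,191 × €43.91 = €974,406.81.

€974,406.81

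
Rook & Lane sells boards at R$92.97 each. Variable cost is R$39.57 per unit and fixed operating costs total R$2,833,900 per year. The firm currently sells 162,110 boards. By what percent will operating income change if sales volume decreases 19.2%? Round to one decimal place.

At 162,110 units, contribution = 162,110 × R$53.40 = R$8,656,674.00.
Operating income = contribution − fixed costs = R$8,656,674.00 − R$2,833,900 = R$5,822,774.00.
So DOL = total CM / EBIT = R$8,656,674.00 / R$5,822,774.00 = 1.4867.
Operating income changes by 1.4867 × -19.2% = -28.5%.

-28.5%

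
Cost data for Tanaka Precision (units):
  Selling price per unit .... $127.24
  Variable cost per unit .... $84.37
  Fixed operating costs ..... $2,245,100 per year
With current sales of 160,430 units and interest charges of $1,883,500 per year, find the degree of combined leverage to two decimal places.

2.50

At 160,430 units, contribution = 160,430 × $42.87 = $6,877,634.10.
EBIT = $6,877,634.10 − $2,245,100 = $4,632,534.10. Interest = $1,883,500.00, so EBIT − I = $2,749,034.10.
Degree of total leverage = total CM / (EBIT − interest) = $6,877,634.10 / $2,749,034.10 = 2.5018.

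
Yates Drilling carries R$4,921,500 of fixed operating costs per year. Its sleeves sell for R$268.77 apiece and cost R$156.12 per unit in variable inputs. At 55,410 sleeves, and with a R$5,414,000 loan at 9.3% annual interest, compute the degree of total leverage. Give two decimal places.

7.64

Total contribution margin = 55,410 × R$112.65 = R$6,241,936.50.
Subtracting fixed costs: EBIT = R$6,241,936.50 − R$4,921,500 = R$1,320,436.50. Interest = R$503,502.00, so EBIT − I = R$816,934.50.
Degree of total leverage = total CM / (EBIT − interest) = R$6,241,936.50 / R$816,934.50 = 7.6407.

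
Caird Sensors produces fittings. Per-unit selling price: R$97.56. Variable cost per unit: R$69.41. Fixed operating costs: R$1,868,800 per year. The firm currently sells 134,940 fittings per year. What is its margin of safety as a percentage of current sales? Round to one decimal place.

Each unit contributes R$97.56 − R$69.41 = R$28.15. Break-even units = R$1,868,800 ÷ R$28.15 = 66,387.21; break-even revenue = 66,387.21 × R$97.56 = R$6,476,736.34.
Current sales = 134,940 × R$97.56 = R$13,164,746.40.
Margin of safety = (R$13,164,746.40 − R$6,476,736.34) ÷ R$13,164,746.40 = 50.8%.

50.8%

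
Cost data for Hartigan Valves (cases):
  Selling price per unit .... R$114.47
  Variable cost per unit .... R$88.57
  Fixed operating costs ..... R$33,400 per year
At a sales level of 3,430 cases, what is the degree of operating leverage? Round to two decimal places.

1.60

Total contribution margin = 3,430 × R$25.90 = R$88,837.00.
EBIT = R$88,837.00 − R$33,400 = R$55,437.00.
Degree of operating leverage = R$88,837.00 / R$55,437.00 = 1.6025.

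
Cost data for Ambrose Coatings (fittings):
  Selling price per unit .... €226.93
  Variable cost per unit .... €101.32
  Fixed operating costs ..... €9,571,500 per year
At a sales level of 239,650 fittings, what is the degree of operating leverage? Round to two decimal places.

Contribution at this volume is 239,650 × €125.61 = €30,102,436.50.
EBIT = €30,102,436.50 − €9,571,500 = €20,530,936.50.
Degree of operating leverage = €30,102,436.50 / €20,530,936.50 = 1.4662.

1.47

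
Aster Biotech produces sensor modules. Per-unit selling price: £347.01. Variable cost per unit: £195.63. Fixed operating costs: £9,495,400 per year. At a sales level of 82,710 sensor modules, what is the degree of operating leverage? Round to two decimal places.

4.14

At 82,710 units, contribution = 82,710 × £151.38 = £12,520,639.80.
EBIT = £12,520,639.80 − £9,495,400 = £3,025,239.80.
DOL = contribution ÷ EBIT = £12,520,639.80 ÷ £3,025,239.80 = 4.1387.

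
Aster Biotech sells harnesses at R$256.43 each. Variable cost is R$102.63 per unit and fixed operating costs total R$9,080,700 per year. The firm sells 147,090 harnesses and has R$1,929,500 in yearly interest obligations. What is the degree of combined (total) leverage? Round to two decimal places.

At 147,090 units, contribution = 147,090 × R$153.80 = R$22,622,442.00.
Operating income = contribution − fixed costs = R$22,622,442.00 − R$9,080,700 = R$13,541,742.00. Interest = R$1,929,500.00.
DOL = R$22,622,442.00 ÷ R$13,541,742.00 = 1.6706; DFL = R$13,541,742.00 ÷ R$11,612,242.00 = 1.1662.
Combined leverage = 1.6706 × 1.1662 = 1.9483.

1.95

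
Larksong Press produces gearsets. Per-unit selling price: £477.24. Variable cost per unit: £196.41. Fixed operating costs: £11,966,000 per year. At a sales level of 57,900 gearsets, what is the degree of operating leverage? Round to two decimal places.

At 57,900 units, contribution = 57,900 × £280.83 = £16,260,057.00.
Operating income = contribution − fixed costs = £16,260,057.00 − £11,966,000 = £4,294,057.00.
So DOL = total CM / EBIT = £16,260,057.00 / £4,294,057.00 = 3.7866.

3.79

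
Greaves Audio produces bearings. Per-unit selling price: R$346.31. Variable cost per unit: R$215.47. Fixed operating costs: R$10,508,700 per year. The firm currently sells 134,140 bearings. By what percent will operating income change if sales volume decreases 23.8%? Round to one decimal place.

-59.3%

At 134,140 units, contribution = 134,140 × R$130.84 = R$17,550,877.60.
Operating income = contribution − fixed costs = R$17,550,877.60 − R$10,508,700 = R$7,042,177.60.
Degree of operating leverage = R$17,550,877.60 / R$7,042,177.60 = 2.4923.
So EBIT moves 2.4923 × (-23.8%) = -59.3%.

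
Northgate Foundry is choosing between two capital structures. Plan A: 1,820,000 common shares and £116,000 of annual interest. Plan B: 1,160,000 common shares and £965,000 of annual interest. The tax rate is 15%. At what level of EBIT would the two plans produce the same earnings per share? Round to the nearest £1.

At indifference, (EBIT − 116,000)(1 − t)/1,820,000 = (EBIT − 965,000)(1 − t)/1,160,000.
Cancelling (1 − t) and cross-multiplying: 1,160,000·(EBIT − 116,000) = 1,820,000·(EBIT − 965,000).
Solving, EBIT = (965,000·1,820,000 − 116,000·1,160,000) / (1,820,000 − 1,160,000) = 1,621,740,000,000 / 660,000 = 2,457,181.82.

£2,457,182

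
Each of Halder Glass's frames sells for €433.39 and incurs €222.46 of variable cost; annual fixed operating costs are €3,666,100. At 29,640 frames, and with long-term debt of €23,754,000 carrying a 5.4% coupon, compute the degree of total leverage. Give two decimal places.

4.80

Total contribution margin = 29,640 × €210.93 = €6,251,965.20.
EBIT = €6,251,965.20 − €3,666,100 = €2,585,865.20. Interest = €1,282,716.00.
DOL = €6,251,965.20 ÷ €2,585,865.20 = 2.4177; DFL = €2,585,865.20 ÷ €1,303,149.20 = 1.9843.
Combined leverage = 2.4177 × 1.9843 = 4.7974.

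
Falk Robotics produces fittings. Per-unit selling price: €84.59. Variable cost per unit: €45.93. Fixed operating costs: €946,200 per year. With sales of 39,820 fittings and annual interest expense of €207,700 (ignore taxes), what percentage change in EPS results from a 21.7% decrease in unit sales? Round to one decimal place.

At 39,820 units, contribution = 39,820 × €38.66 = €1,539,441.20.
Operating income = contribution − fixed costs = €1,539,441.20 − €946,200 = €593,241.20.
After interest of €207,700.00, pre-tax earnings = €385,541.20.
DCL = total CM / (EBIT − I) = €1,539,441.20 / €385,541.20 = 3.9929.
%ΔEPS = DCL × %ΔSales = 3.9929 × -21.7% = -86.6%.

-86.6%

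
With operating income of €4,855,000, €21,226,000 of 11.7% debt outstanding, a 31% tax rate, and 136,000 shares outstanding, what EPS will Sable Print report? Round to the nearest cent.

€12.03

Pre-tax income = €4,855,000 − €2,483,442.00 = €2,371,558.00.
After tax at 31%: net income = €2,371,558.00 × 0.69 = €1,636,375.02.
Per share: €1,636,375.02 / 136,000 shares = €12.03.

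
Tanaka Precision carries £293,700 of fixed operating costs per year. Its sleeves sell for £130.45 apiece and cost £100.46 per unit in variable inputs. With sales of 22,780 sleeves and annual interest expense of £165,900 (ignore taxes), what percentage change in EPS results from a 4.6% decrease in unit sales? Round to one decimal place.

-14.1%

Contribution at this volume is 22,780 × £29.99 = £683,172.20.
Subtracting fixed costs: EBIT = £683,172.20 − £293,700 = £389,472.20.
After interest of £165,900.00, pre-tax earnings = £223,572.20.
Degree of combined leverage = contribution ÷ (EBIT − I) = £683,172.20 ÷ £223,572.20 = 3.0557.
EPS therefore changes by 3.0557 × (-4.6%) = -14.1%.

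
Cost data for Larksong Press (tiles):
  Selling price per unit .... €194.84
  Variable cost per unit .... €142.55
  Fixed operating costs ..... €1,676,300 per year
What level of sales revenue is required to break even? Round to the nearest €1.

€6,246,133

Contribution margin per unit = €194.84 − €142.55 = €52.29, a CM ratio of €52.29 ÷ €194.84 = 0.2684.
Break-even sales = FC ÷ CM ratio = €1,676,300 × €194.84 / €52.29 = €6,246,133.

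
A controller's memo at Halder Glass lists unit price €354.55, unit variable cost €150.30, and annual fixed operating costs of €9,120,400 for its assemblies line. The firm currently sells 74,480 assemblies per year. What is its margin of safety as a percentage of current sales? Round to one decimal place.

Unit CM = price − variable cost = €354.55 − €150.30 = €204.25. Break-even units = €9,120,400 ÷ €204.25 = 44,653.12; break-even revenue = 44,653.12 × €354.55 = €15,831,764.11.
Actual sales revenue = 74,480 × €354.55 = €26,406,884.00.
Margin of safety = (€26,406,884.00 − €15,831,764.11) ÷ €26,406,884.00 = 40.0%.

40.0%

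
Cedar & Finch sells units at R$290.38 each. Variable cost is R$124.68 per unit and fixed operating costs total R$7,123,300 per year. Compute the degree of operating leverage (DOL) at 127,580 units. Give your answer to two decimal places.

1.51

Contribution at this volume is 127,580 × R$165.70 = R$21,140,006.00.
Subtracting fixed costs: EBIT = R$21,140,006.00 − R$7,123,300 = R$14,016,706.00.
DOL = contribution ÷ EBIT = R$21,140,006.00 ÷ R$14,016,706.00 = 1.5082.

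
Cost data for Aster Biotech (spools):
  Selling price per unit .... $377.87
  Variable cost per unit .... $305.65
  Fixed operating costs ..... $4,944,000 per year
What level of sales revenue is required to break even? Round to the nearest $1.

$25,868,032

Contribution margin per unit = $377.87 − $305.65 = $72.22, a CM ratio of $72.22 ÷ $377.87 = 0.1911.
Break-even sales = FC ÷ CM ratio = $4,944,000 × $377.87 / $72.22 = $25,868,032.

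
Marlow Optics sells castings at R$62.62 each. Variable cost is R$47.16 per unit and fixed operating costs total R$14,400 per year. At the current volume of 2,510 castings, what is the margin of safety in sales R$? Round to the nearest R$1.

Each unit contributes R$62.62 − R$47.16 = R$15.46. Break-even units = R$14,400 ÷ R$15.46 = 931.44; break-even revenue = 931.44 × R$62.62 = R$58,326.52.
Current sales = 2,510 × R$62.62 = R$157,176.20.
Margin of safety = R$157,176.20 − R$58,326.52 = R$98,850.

R$98,850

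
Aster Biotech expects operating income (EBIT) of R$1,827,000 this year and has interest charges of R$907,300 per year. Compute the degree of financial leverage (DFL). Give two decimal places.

1.99

Annual interest charges come to R$907,300.00.
DFL = EBIT ÷ (EBIT − I) = R$1,827,000 ÷ (R$1,827,000 − R$907,300.00) = R$1,827,000 ÷ R$919,700.00 = 1.9865.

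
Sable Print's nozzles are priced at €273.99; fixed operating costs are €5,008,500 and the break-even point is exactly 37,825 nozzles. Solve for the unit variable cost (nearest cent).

€141.58

Contribution per unit must be FC / Q = €5,008,500 / 37,825 = €132.4124.
Variable cost per unit = €273.99 − €132.4124 = €141.58.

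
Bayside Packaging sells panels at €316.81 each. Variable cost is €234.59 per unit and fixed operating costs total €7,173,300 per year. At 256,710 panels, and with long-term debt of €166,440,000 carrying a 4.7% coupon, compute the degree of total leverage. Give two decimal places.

3.45

At 256,710 units, contribution = 256,710 × €82.22 = €21,106,696.20.
EBIT = €21,106,696.20 − €7,173,300 = €13,933,396.20. Interest = €7,822,680.00, so EBIT − I = €6,110,716.20.
Degree of total leverage = total CM / (EBIT − interest) = €21,106,696.20 / €6,110,716.20 = 3.4540.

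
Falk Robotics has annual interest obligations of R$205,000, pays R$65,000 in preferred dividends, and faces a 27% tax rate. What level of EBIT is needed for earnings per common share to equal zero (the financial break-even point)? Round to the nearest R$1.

R$294,041

Preferred dividends are paid after tax, so their pre-tax equivalent is R$65,000 ÷ (1 − 0.27) = R$89,041.10.
Financial break-even EBIT = interest + D_p ÷ (1 − t) = R$205,000 + R$89,041.10 = R$294,041.10.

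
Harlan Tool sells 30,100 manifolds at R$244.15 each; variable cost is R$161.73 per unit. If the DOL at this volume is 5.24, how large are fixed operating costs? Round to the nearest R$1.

At 30,100 units, contribution = 30,100 × R$82.42 = R$2,480,842.00.
DOL = contribution / EBIT, so EBIT = R$2,480,842.00 / 5.24 = R$473,443.13.
Fixed costs = CM − EBIT = R$2,480,842.00 − R$473,443.13 = R$2,007,399.

R$2,007,399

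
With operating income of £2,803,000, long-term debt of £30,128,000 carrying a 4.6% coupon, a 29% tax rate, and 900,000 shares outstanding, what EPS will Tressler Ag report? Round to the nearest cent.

£1.12

Pre-tax income = £2,803,000 − £1,385,888.00 = £1,417,112.00.
After tax at 29%: net income = £1,417,112.00 × 0.71 = £1,006,149.52.
Per share: £1,006,149.52 / 900,000 shares = £1.12.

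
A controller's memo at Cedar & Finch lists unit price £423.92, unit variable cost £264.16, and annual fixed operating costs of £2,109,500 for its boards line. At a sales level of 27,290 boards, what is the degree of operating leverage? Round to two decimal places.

1.94

At 27,290 units, contribution = 27,290 × £159.76 = £4,359,850.40.
Operating income = contribution − fixed costs = £4,359,850.40 − £2,109,500 = £2,250,350.40.
Degree of operating leverage = £4,359,850.40 / £2,250,350.40 = 1.9374.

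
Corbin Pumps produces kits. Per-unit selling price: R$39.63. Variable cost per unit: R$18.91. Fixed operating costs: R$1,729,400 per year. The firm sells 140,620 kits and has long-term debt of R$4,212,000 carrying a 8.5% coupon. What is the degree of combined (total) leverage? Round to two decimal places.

3.53

At 140,620 units, contribution = 140,620 × R$20.72 = R$2,913,646.40.
EBIT = R$2,913,646.40 − R$1,729,400 = R$1,184,246.40. Interest = R$358,020.00.
DOL = R$2,913,646.40 ÷ R$1,184,246.40 = 2.4603; DFL = R$1,184,246.40 ÷ R$826,226.40 = 1.4333.
Combined leverage = 2.4603 × 1.4333 = 3.5263.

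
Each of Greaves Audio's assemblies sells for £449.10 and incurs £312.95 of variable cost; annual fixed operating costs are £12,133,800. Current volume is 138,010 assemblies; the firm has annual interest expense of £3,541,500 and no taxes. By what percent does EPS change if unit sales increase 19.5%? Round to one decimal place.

Total contribution margin = 138,010 × £136.15 = £18,790,061.50.
EBIT = £18,790,061.50 − £12,133,800 = £6,656,261.50.
After interest of £3,541,500.00, pre-tax earnings = £3,114,761.50.
Degree of combined leverage = contribution ÷ (EBIT − I) = £18,790,061.50 ÷ £3,114,761.50 = 6.0326.
%ΔEPS = DCL × %ΔSales = 6.0326 × +19.5% = +117.6%.

+117.6%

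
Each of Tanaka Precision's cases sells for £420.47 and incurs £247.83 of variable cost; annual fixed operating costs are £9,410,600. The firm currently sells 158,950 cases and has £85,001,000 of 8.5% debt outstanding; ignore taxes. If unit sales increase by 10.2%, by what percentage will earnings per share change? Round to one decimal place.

+25.9%

Total contribution margin = 158,950 × £172.64 = £27,441,128.00.
EBIT = £27,441,128.00 − £9,410,600 = £18,030,528.00.
After interest of £7,225,085.00, pre-tax earnings = £10,805,443.00.
Degree of combined leverage = contribution ÷ (EBIT − I) = £27,441,128.00 ÷ £10,805,443.00 = 2.5396.
%ΔEPS = DCL × %ΔSales = 2.5396 × +10.2% = +25.9%.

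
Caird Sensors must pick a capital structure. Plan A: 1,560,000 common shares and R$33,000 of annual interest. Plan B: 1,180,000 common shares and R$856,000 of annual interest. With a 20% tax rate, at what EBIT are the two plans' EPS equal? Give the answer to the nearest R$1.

At indifference, (EBIT − 33,000)(1 − t)/1,560,000 = (EBIT − 856,000)(1 − t)/1,180,000.
The (1 − t) factor cancels: (EBIT − 33,000) × 1,180,000 = (EBIT − 856,000) × 1,560,000.
Solving, EBIT = (856,000·1,560,000 − 33,000·1,180,000) / (1,560,000 − 1,180,000) = 1,296,420,000,000 / 380,000 = 3,411,631.58.

R$3,411,632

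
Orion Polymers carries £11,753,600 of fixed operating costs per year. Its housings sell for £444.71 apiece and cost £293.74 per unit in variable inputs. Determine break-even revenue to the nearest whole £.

£34,622,398

Contribution margin per unit = £444.71 − £293.74 = £150.97, a CM ratio of £150.97 ÷ £444.71 = 0.3395.
Break-even revenue = fixed costs × price ÷ CM = £11,753,600 × £444.71 ÷ £150.97 = £34,622,398.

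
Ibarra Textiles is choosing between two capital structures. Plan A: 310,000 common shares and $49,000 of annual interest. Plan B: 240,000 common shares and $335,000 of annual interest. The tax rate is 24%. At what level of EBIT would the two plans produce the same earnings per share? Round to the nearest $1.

At indifference, (EBIT − 49,000)(1 − t)/310,000 = (EBIT − 335,000)(1 − t)/240,000.
Cancelling (1 − t) and cross-multiplying: 240,000·(EBIT − 49,000) = 310,000·(EBIT − 335,000).
Solving, EBIT = (335,000·310,000 − 49,000·240,000) / (310,000 − 240,000) = 92,090,000,000 / 70,000 = 1,315,571.43.

$1,315,571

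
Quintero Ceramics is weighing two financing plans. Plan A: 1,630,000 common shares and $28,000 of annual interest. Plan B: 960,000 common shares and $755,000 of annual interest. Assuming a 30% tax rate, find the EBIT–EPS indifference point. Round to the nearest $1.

$1,796,672

At indifference, (EBIT − 28,000)(1 − t)/1,630,000 = (EBIT − 755,000)(1 − t)/960,000.
The (1 − t) factor cancels: (EBIT − 28,000) × 960,000 = (EBIT − 755,000) × 1,630,000.
Solving, EBIT = (755,000·1,630,000 − 28,000·960,000) / (1,630,000 − 960,000) = 1,203,770,000,000 / 670,000 = 1,796,671.64.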